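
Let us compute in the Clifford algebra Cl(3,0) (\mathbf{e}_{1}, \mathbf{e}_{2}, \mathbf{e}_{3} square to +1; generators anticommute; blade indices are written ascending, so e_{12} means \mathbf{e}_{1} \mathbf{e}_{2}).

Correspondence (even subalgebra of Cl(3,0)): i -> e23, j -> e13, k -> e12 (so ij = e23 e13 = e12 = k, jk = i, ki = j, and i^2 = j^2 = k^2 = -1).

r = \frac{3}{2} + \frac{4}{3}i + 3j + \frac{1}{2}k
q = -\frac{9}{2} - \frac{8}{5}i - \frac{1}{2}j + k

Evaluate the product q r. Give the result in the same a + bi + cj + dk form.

In blades: q = -\frac{9}{2} + e_{12} - \frac{1}{2} e_{13} - \frac{8}{5} e_{23}, r = \frac{3}{2} + \frac{1}{2} e_{12} + 3 e_{13} + \frac{4}{3} e_{23}.
Distribute q over r term by term (generator squares from the signature, products reordered to ascending indices): (-\frac{9}{2})*r = -\frac{27}{4} - \frac{9}{4} e_{12} - \frac{27}{2} e_{13} - 6 e_{23}; (e_{12})*r = -\frac{1}{2} + \frac{3}{2} e_{12} + \frac{4}{3} e_{13} - 3 e_{23}; (-\frac{1}{2} e_{13})*r = \frac{3}{2} + \frac{2}{3} e_{12} - \frac{3}{4} e_{13} - \frac{1}{4} e_{23}; (-\frac{8}{5} e_{23})*r = \frac{32}{15} - \frac{24}{5} e_{12} + \frac{4}{5} e_{13} - \frac{12}{5} e_{23}.
Sum: -\frac{217}{60} - \frac{293}{60} e_{12} - \frac{727}{60} e_{13} - \frac{233}{20} e_{23}; translating back through the correspondence:
Answer: -\frac{217}{60} - \frac{233}{20}i - \frac{727}{60}j - \frac{293}{60}k


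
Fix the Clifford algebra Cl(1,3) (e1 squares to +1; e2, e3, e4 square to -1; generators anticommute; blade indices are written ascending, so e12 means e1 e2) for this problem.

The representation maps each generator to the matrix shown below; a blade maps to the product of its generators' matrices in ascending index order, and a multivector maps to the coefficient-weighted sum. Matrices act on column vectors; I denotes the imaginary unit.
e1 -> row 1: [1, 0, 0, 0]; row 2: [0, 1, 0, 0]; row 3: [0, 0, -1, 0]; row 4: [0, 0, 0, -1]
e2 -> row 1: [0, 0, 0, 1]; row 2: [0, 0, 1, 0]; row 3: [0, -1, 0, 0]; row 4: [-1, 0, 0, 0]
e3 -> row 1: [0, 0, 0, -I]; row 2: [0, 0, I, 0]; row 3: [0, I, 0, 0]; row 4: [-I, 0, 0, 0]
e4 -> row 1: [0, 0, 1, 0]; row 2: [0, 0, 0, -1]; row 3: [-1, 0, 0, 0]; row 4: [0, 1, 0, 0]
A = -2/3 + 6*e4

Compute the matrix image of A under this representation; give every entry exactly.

M = (-2/3)*1 + (6)*rho(e4), summed entrywise (1 is the identity matrix):
Answer: row 1: [-2/3, 0, 6, 0]; row 2: [0, -2/3, 0, -6]; row 3: [-6, 0, -2/3, 0]; row 4: [0, 6, 0, -2/3]


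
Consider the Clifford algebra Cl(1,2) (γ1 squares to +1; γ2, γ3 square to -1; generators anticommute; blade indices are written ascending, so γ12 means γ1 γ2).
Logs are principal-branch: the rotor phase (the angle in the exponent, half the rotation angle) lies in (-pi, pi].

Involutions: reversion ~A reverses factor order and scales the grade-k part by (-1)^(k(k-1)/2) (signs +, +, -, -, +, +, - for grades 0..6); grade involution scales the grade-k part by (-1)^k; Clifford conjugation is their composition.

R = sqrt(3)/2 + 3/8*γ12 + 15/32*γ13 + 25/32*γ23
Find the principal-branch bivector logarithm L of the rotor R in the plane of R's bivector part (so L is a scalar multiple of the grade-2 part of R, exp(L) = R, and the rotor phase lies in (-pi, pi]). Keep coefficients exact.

The scalar part of R is sqrt(3)/2, and that scalar determines the rotor phase on the principal branch; recovering the unit plane as bivector-part over sine of the phase gives L = phase * plane.
Concretely: cos(phase) = sqrt(3)/2 gives phase = ±pi/6, and since phase/sin(phase) is even the sign is immaterial: L = (phase/sin(phase)) * <R>_2 = (pi/3) * <R>_2.
Answer: pi/8*γ12 + 5*pi/32*γ13 + 25*pi/96*γ23


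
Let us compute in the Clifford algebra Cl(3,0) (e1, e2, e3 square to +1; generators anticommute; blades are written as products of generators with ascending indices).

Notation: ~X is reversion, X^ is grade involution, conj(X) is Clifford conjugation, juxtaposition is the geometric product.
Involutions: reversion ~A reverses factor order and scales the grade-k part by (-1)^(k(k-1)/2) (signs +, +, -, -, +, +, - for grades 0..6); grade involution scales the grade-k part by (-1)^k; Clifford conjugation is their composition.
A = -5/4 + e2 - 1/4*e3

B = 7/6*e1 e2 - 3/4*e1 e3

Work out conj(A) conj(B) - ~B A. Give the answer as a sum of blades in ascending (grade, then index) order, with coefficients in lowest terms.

first term: -65/48*e1 + 35/24*e1 e2 - 15/16*e1 e3 + 11/24*e1 e2 e3
second term: -65/48*e1 + 35/24*e1 e2 - 15/16*e1 e3 - 11/24*e1 e2 e3
Answer: 11/12*e1 e2 e3


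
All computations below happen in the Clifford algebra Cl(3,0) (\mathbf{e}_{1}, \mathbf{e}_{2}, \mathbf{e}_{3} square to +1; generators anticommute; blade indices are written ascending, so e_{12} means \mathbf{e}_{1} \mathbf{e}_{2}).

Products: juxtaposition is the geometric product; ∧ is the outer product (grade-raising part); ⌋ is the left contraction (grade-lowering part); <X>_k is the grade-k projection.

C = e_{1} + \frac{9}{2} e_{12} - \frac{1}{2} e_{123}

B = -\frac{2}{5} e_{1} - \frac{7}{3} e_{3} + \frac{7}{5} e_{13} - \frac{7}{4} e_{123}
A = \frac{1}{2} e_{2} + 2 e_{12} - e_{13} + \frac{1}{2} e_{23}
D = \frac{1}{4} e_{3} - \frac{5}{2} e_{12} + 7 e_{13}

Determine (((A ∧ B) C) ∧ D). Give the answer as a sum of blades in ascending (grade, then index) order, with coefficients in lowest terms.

step 1: \frac{1}{5} e_{12} - \frac{7}{6} e_{23} - \frac{167}{30} e_{123}
step 2: -\frac{221}{60} - \frac{7}{12} e_{1} - \frac{1}{5} e_{2} + \frac{503}{20} e_{3} + \frac{21}{4} e_{13} - \frac{167}{30} e_{23} - \frac{7}{6} e_{123}
step 3: -\frac{221}{240} e_{3} + \frac{221}{24} e_{12} - \frac{6223}{240} e_{13} - \frac{1}{20} e_{23} - \frac{2459}{40} e_{123}
Answer: -\frac{221}{240} e_{3} + \frac{221}{24} e_{12} - \frac{6223}{240} e_{13} - \frac{1}{20} e_{23} - \frac{2459}{40} e_{123}


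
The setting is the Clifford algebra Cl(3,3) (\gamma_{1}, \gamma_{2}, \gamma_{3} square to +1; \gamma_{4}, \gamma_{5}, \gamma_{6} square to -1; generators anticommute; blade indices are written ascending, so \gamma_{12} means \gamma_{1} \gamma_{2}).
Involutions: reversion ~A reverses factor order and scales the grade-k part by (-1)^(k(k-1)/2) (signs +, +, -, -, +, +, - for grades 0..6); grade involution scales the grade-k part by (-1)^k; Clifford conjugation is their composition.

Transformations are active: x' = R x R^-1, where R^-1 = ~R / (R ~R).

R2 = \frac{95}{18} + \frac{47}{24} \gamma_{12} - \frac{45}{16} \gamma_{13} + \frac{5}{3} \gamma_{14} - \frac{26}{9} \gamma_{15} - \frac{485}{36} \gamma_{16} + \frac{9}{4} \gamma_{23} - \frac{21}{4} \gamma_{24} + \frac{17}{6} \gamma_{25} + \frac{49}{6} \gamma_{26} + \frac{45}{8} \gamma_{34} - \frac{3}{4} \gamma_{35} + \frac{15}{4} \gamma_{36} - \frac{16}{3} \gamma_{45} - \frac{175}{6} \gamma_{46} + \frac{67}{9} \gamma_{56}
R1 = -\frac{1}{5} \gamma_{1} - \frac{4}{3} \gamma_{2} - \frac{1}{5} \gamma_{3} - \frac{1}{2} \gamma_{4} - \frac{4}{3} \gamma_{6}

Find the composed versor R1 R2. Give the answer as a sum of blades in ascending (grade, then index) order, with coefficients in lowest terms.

Distribute over the terms of R1 (each basis-blade product reordered to ascending indices, repeated generators contracted through their squares):
(-\frac{1}{5} \gamma_{1}) R2 = -\frac{19}{18} \gamma_{1} - \frac{47}{120} \gamma_{2} + \frac{9}{16} \gamma_{3} - \frac{1}{3} \gamma_{4} + \frac{26}{45} \gamma_{5} + \frac{97}{36} \gamma_{6} - \frac{9}{20} \gamma_{123} + \frac{21}{20} \gamma_{124} - \frac{17}{30} \gamma_{125} - \frac{49}{30} \gamma_{126} - \frac{9}{8} \gamma_{134} + \frac{3}{20} \gamma_{135} - \frac{3}{4} \gamma_{136} + \frac{16}{15} \gamma_{145} + \frac{35}{6} \gamma_{146} - \frac{67}{45} \gamma_{156}
(-\frac{4}{3} \gamma_{2}) R2 = \frac{47}{18} \gamma_{1} - \frac{190}{27} \gamma_{2} - 3 \gamma_{3} + 7 \gamma_{4} - \frac{34}{9} \gamma_{5} - \frac{98}{9} \gamma_{6} - \frac{15}{4} \gamma_{123} + \frac{20}{9} \gamma_{124} - \frac{104}{27} \gamma_{125} - \frac{485}{27} \gamma_{126} - \frac{15}{2} \gamma_{234} + \gamma_{235} - 5 \gamma_{236} + \frac{64}{9} \gamma_{245} + \frac{350}{9} \gamma_{246} - \frac{268}{27} \gamma_{256}
(-\frac{1}{5} \gamma_{3}) R2 = -\frac{9}{16} \gamma_{1} + \frac{9}{20} \gamma_{2} - \frac{19}{18} \gamma_{3} - \frac{9}{8} \gamma_{4} + \frac{3}{20} \gamma_{5} - \frac{3}{4} \gamma_{6} - \frac{47}{120} \gamma_{123} + \frac{1}{3} \gamma_{134} - \frac{26}{45} \gamma_{135} - \frac{97}{36} \gamma_{136} - \frac{21}{20} \gamma_{234} + \frac{17}{30} \gamma_{235} + \frac{49}{30} \gamma_{236} + \frac{16}{15} \gamma_{345} + \frac{35}{6} \gamma_{346} - \frac{67}{45} \gamma_{356}
(-\frac{1}{2} \gamma_{4}) R2 = -\frac{5}{6} \gamma_{1} + \frac{21}{8} \gamma_{2} - \frac{45}{16} \gamma_{3} - \frac{95}{36} \gamma_{4} - \frac{8}{3} \gamma_{5} - \frac{175}{12} \gamma_{6} - \frac{47}{48} \gamma_{124} + \frac{45}{32} \gamma_{134} - \frac{13}{9} \gamma_{145} - \frac{485}{72} \gamma_{146} - \frac{9}{8} \gamma_{234} + \frac{17}{12} \gamma_{245} + \frac{49}{12} \gamma_{246} - \frac{3}{8} \gamma_{345} + \frac{15}{8} \gamma_{346} - \frac{67}{18} \gamma_{456}
(-\frac{4}{3} \gamma_{6}) R2 = \frac{485}{27} \gamma_{1} - \frac{98}{9} \gamma_{2} - 5 \gamma_{3} + \frac{350}{9} \gamma_{4} - \frac{268}{27} \gamma_{5} - \frac{190}{27} \gamma_{6} - \frac{47}{18} \gamma_{126} + \frac{15}{4} \gamma_{136} - \frac{20}{9} \gamma_{146} + \frac{104}{27} \gamma_{156} - 3 \gamma_{236} + 7 \gamma_{246} - \frac{34}{9} \gamma_{256} - \frac{15}{2} \gamma_{346} + \gamma_{356} + \frac{64}{9} \gamma_{456}
Summing the partial products and collecting blades:
Answer: \frac{7829}{432} \gamma_{1} - \frac{8231}{540} \gamma_{2} - \frac{407}{36} \gamma_{3} + \frac{1003}{24} \gamma_{4} - \frac{8447}{540} \gamma_{5} - \frac{3301}{108} \gamma_{6} - \frac{551}{120} \gamma_{123} + \frac{1651}{720} \gamma_{124} - \frac{1193}{270} \gamma_{125} - \frac{2998}{135} \gamma_{126} + \frac{59}{96} \gamma_{134} - \frac{77}{180} \gamma_{135} + \frac{11}{36} \gamma_{136} - \frac{17}{45} \gamma_{145} - \frac{25}{8} \gamma_{146} + \frac{319}{135} \gamma_{156} - \frac{387}{40} \gamma_{234} + \frac{47}{30} \gamma_{235} - \frac{191}{30} \gamma_{236} + \frac{307}{36} \gamma_{245} + \frac{1799}{36} \gamma_{246} - \frac{370}{27} \gamma_{256} + \frac{83}{120} \gamma_{345} + \frac{5}{24} \gamma_{346} - \frac{22}{45} \gamma_{356} + \frac{61}{18} \gamma_{456}


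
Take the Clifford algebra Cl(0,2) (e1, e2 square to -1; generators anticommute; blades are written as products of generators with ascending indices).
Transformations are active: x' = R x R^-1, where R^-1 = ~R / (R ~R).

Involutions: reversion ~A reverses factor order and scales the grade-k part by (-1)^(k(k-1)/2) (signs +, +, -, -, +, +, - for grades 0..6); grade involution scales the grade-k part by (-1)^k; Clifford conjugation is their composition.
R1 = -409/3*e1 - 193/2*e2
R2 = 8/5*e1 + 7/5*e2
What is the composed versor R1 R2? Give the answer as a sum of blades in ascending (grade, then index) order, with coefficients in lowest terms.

Distribute over the terms of R1 (each basis-blade product reordered to ascending indices, repeated generators contracted through their squares):
(-409/3*e1) R2 = 3272/15 - 2863/15*e1 e2
(-193/2*e2) R2 = 1351/10 + 772/5*e1 e2
Summing the partial products and collecting blades:
Answer: 10597/30 - 547/15*e1 e2


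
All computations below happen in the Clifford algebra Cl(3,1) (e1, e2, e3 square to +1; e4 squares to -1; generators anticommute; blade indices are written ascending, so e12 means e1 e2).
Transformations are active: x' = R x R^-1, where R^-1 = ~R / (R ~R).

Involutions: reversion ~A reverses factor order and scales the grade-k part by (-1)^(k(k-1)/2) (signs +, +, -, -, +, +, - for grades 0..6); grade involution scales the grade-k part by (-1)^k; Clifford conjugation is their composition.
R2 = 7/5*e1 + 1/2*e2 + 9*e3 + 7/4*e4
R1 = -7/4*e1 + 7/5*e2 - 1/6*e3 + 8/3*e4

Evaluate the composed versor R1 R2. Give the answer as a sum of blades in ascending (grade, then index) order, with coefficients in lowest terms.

Distribute over the terms of R1 (each basis-blade product reordered to ascending indices, repeated generators contracted through their squares):
(-7/4*e1) R2 = -49/20 - 7/8*e12 - 63/4*e13 - 49/16*e14
(7/5*e2) R2 = 7/10 - 49/25*e12 + 63/5*e23 + 49/20*e24
(-1/6*e3) R2 = -3/2 + 7/30*e13 + 1/12*e23 - 7/24*e34
(8/3*e4) R2 = -14/3 - 56/15*e14 - 4/3*e24 - 24*e34
Summing the partial products and collecting blades:
Answer: -95/12 - 567/200*e12 - 931/60*e13 - 1631/240*e14 + 761/60*e23 + 67/60*e24 - 583/24*e34


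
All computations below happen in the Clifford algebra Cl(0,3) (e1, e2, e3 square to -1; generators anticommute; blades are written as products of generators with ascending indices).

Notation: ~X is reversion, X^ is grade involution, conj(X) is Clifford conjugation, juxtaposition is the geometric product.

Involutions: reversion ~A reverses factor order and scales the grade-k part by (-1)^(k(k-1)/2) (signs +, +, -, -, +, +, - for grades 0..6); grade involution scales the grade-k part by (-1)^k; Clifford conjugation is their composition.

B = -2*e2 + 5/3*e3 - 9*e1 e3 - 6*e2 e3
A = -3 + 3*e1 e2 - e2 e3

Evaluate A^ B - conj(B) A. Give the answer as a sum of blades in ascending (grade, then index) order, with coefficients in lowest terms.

first term: -6 + 6*e1 + 23/3*e2 - 3*e3 - 9*e1 e2 + 45*e1 e3 - 9*e2 e3 + 5*e1 e2 e3
second term: 6 + 6*e1 - 13/3*e2 + 7*e3 - 9*e1 e2 - 9*e1 e3 - 45*e2 e3 - 5*e1 e2 e3
Answer: -12 + 12*e2 - 10*e3 + 54*e1 e3 + 36*e2 e3 + 10*e1 e2 e3


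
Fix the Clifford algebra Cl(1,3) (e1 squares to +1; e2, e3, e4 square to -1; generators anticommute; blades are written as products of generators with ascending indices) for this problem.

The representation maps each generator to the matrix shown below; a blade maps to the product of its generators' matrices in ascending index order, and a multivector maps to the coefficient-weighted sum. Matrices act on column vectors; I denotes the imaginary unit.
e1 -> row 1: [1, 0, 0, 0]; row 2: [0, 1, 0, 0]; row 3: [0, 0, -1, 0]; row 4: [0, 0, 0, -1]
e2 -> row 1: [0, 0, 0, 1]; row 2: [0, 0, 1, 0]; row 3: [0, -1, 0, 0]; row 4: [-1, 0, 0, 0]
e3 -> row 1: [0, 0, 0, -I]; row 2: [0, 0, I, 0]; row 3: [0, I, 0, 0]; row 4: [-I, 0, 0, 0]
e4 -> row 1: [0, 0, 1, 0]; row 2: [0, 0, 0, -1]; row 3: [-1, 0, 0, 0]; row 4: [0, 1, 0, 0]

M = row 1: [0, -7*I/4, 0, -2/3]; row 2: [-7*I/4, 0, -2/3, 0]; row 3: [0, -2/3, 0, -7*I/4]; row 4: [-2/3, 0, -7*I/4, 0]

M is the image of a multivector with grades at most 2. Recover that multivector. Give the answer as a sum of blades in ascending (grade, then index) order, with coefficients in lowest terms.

Method: the blade images are trace-orthogonal — tr(rho(e_A) rho(e_B)^-1) = 4 if A = B and 0 otherwise — and rho(e_A)^-1 = (e_A)^2 * rho(e_A) with (e_A)^2 = +1 or -1, so the coefficient of e_A in the preimage is (e_A)^2 * tr(M rho(e_A))/4.
Nonzero projections over blades of grade <= 2: e1 e2: (e1 e2)^2 = +1, tr(M rho(e1 e2)) = -8/3, coefficient -2/3; e3 e4: (e3 e4)^2 = -1, tr(M rho(e3 e4)) = -7, coefficient 7/4. Every other blade of grade <= 2 projects to 0.
Answer: -2/3*e1 e2 + 7/4*e3 e4


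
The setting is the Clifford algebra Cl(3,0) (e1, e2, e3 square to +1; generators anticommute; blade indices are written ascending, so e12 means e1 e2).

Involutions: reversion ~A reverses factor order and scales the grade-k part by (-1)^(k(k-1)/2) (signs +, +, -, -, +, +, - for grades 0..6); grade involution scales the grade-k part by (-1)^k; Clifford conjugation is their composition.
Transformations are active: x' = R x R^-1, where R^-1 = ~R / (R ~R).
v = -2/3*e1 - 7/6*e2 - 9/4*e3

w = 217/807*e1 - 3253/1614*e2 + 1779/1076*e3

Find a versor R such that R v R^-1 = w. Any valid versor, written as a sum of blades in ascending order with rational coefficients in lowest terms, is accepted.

Reasoning: v^2 = w^2 = 989/144 since conjugation preserves the quadratic form; R = v + w = -107/269*e1 - 856/269*e2 - 321/538*e3 is then valid when invertible, keeping its own part and reversing (v - w)/2.
Answer: -107/269*e1 - 856/269*e2 - 321/538*e3


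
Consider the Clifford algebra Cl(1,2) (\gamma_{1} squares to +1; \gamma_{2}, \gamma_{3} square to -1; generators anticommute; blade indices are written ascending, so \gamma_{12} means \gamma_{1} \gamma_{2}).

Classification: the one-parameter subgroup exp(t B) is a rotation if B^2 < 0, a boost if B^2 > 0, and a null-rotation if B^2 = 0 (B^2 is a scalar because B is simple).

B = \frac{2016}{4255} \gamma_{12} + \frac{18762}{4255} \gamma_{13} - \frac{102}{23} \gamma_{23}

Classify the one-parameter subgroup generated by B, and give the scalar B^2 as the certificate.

B^2 term by term: the squares give (\frac{2016}{4255})^2*(\gamma_{12})^2 + (\frac{18762}{4255})^2*(\gamma_{13})^2 + (-\frac{102}{23})^2*(\gamma_{23})^2 = \frac{4064256}{18105025}*(+1) + \frac{352012644}{18105025}*(+1) + \frac{10404}{529}*(-1) = 0 (each basis 2-blade squares to minus the product of its generators' squares); cross terms between blades sharing an index anticommute and cancel. So B^2 = 0.
Answer: null-rotation, certificate B^2 = 0. B^2 = 0 is basis-independent, so its sign is the whole story.


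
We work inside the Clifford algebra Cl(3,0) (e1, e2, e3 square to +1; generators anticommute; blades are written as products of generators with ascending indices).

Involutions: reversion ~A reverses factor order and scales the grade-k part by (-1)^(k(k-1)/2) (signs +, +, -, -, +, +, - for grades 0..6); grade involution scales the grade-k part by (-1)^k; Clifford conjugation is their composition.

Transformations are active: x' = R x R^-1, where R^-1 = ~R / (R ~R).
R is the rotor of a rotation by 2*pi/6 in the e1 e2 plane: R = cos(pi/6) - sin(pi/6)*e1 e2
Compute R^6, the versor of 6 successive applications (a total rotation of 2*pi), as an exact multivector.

The rotor phase is half the rotation angle and phases add under composition, so 6 steps in the e1 e2 plane accumulate phase 6*(pi/6) = pi: R^6 = cos(pi) - sin(pi)*e1 e2.
cos(pi) = -1 and sin(pi) = 0, so R^6 = -1. The total rotation 2*pi is 1 full turn, so every vector returns to itself, yet the rotor is -1, on the OTHER sheet of the double cover (an odd number of 2*pi turns).
Answer: -1


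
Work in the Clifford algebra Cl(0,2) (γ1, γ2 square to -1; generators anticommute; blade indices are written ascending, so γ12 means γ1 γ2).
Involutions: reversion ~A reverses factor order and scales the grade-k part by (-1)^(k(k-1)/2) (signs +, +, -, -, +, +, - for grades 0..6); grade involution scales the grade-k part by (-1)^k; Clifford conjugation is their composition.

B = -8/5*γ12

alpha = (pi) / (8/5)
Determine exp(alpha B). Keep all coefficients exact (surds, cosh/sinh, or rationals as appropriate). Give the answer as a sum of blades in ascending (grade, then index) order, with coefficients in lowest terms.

B^2 = (-8/5)^2*(γ12)^2 = 64/25*(-1) = -64/25 (a basis 2-blade squares to minus the product of its generators' squares).
B^2 = -64/25 — circular case — the even/odd split gives cos and sin: l = 8/5, alpha*l = pi, so exp(alpha B) = cos(pi) + (sin(pi)/(8/5))*B = -1 + (0)*B.
Answer: -1


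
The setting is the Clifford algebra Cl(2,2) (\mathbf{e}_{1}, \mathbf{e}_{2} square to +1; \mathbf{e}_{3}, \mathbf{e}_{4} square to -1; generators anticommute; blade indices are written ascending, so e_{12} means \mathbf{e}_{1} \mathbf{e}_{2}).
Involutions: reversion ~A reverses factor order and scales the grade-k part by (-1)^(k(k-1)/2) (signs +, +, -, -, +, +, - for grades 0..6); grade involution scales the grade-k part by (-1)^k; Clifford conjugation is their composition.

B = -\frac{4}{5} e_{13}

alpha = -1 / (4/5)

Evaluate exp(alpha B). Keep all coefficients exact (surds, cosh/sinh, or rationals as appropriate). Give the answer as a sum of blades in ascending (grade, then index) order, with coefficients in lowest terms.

B^2 = (-\frac{4}{5})^2*(e_{13})^2 = \frac{16}{25}*(+1) = \frac{16}{25} (a basis 2-blade squares to minus the product of its generators' squares).
B^2 = \frac{16}{25} — since the square is positive, the closed form is hyperbolic: l = \frac{4}{5}, alpha*l = -1, so exp(alpha B) = cosh(-1) + (sinh(-1)/(\frac{4}{5}))*B = \cosh{\left(1 \right)} + (- \frac{5 \sinh{\left(1 \right)}}{4})*B.
Answer: \cosh{\left(1 \right)} + \sinh{\left(1 \right)} e_{13}


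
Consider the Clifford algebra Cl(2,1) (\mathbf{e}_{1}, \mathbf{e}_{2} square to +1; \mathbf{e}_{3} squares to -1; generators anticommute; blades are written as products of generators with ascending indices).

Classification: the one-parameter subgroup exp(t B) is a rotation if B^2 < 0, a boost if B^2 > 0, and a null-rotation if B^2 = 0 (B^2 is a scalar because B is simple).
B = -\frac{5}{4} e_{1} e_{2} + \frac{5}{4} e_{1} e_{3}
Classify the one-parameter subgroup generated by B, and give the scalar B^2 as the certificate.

B^2 term by term: the squares give (-\frac{5}{4})^2*(e_{1} e_{2})^2 + (\frac{5}{4})^2*(e_{1} e_{3})^2 = \frac{25}{16}*(-1) + \frac{25}{16}*(+1) = 0 (each basis 2-blade squares to minus the product of its generators' squares); cross terms between blades sharing an index anticommute and cancel. So B^2 = 0.
Answer: null-rotation, certificate B^2 = 0. Why this suffices: the scalar 0 survives any versor conjugation, so its sign alone determines the class however B is presented.


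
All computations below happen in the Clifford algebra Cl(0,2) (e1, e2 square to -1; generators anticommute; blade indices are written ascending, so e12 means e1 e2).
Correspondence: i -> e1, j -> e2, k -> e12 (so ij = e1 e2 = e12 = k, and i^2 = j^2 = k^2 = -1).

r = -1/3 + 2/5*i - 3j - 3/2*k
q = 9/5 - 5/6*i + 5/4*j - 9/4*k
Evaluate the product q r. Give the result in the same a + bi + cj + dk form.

In blades: q = 9/5 - 5/6*e1 + 5/4*e2 - 9/4*e12, r = -1/3 + 2/5*e1 - 3*e2 - 3/2*e12.
Distribute q over r term by term (generator squares from the signature, products reordered to ascending indices): (9/5)*r = -3/5 + 18/25*e1 - 27/5*e2 - 27/10*e12; (-5/6*e1)*r = 1/3 + 5/18*e1 - 5/4*e2 + 5/2*e12; (5/4*e2)*r = 15/4 - 15/8*e1 - 5/12*e2 - 1/2*e12; (-9/4*e12)*r = -27/8 - 27/4*e1 - 9/10*e2 + 3/4*e12.
Sum: 13/120 - 13729/1800*e1 - 239/30*e2 + 1/20*e12; translating back through the correspondence:
Answer: 13/120 - 13729/1800*i - 239/30*j + 1/20*k


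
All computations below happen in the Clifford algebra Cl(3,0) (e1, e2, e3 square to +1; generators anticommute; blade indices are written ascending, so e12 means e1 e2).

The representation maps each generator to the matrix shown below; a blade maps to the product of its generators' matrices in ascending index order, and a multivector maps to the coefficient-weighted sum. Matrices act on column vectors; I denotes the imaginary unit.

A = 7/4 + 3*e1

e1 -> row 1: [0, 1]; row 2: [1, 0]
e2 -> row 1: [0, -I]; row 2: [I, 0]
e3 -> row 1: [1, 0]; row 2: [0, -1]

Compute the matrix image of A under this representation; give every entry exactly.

M = (7/4)*1 + (3)*rho(e1), summed entrywise (1 is the identity matrix):
Answer: row 1: [7/4, 3]; row 2: [3, 7/4]


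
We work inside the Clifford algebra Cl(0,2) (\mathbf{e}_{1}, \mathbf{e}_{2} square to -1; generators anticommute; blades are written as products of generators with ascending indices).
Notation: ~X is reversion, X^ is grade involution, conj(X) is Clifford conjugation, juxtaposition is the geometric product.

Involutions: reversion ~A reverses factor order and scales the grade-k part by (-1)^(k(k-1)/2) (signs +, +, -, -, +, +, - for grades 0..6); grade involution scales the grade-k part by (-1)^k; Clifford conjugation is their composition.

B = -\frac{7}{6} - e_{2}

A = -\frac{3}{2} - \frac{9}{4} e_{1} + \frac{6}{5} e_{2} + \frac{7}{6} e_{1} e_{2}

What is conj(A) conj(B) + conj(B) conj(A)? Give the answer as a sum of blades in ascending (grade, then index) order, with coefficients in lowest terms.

first term: \frac{59}{20} - \frac{35}{24} e_{1} - \frac{1}{10} e_{2} + \frac{65}{18} e_{1} e_{2}
second term: \frac{59}{20} - \frac{91}{24} e_{1} - \frac{1}{10} e_{2} - \frac{8}{9} e_{1} e_{2}
Answer: \frac{59}{10} - \frac{21}{4} e_{1} - \frac{1}{5} e_{2} + \frac{49}{18} e_{1} e_{2}


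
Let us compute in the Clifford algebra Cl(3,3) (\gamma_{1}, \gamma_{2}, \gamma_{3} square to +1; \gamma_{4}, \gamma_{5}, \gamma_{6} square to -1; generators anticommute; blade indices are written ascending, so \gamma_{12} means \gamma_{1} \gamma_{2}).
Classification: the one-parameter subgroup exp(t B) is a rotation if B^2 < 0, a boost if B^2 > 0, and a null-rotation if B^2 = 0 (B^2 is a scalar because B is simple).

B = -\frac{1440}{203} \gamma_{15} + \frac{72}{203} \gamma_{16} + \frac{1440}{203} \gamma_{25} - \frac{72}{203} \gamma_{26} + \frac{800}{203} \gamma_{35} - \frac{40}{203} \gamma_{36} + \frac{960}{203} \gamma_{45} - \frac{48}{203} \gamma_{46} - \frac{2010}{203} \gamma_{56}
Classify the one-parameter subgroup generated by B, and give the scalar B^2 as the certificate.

B^2 term by term: the squares give (-\frac{1440}{203})^2*(\gamma_{15})^2 + (\frac{72}{203})^2*(\gamma_{16})^2 + (\frac{1440}{203})^2*(\gamma_{25})^2 + (-\frac{72}{203})^2*(\gamma_{26})^2 + (\frac{800}{203})^2*(\gamma_{35})^2 + (-\frac{40}{203})^2*(\gamma_{36})^2 + (\frac{960}{203})^2*(\gamma_{45})^2 + (-\frac{48}{203})^2*(\gamma_{46})^2 + (-\frac{2010}{203})^2*(\gamma_{56})^2 = \frac{2073600}{41209}*(+1) + \frac{5184}{41209}*(+1) + \frac{2073600}{41209}*(+1) + \frac{5184}{41209}*(+1) + \frac{640000}{41209}*(+1) + \frac{1600}{41209}*(+1) + \frac{921600}{41209}*(-1) + \frac{2304}{41209}*(-1) + \frac{4040100}{41209}*(-1) = -4 (each basis 2-blade squares to minus the product of its generators' squares); cross terms between blades sharing an index anticommute and cancel; the commuting (index-disjoint) pairs give grade-4 terms 2*c*c'*(blade product), which cancel blade by blade — \gamma_{1256}: -\frac{207360}{41209} + \frac{207360}{41209} = 0; \gamma_{1356}: -\frac{115200}{41209} + \frac{115200}{41209} = 0; \gamma_{1456}: -\frac{138240}{41209} + \frac{138240}{41209} = 0; \gamma_{2356}: \frac{115200}{41209} - \frac{115200}{41209} = 0; \gamma_{2456}: \frac{138240}{41209} - \frac{138240}{41209} = 0; \gamma_{3456}: \frac{76800}{41209} - \frac{76800}{41209} = 0 — confirming B is simple. So B^2 = -4.
Answer: rotation, certificate B^2 = -4. The scalar -4 is the complete invariant here: its sign names the subgroup type.


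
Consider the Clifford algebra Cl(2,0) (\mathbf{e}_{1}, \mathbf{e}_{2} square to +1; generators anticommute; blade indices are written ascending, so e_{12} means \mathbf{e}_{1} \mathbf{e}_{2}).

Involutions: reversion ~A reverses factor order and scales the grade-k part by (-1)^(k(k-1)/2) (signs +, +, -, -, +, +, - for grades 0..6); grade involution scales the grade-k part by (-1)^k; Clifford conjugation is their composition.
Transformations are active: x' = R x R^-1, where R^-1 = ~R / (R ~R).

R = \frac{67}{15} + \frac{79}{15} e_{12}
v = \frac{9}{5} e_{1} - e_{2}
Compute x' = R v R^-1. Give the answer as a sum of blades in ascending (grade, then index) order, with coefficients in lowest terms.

~R = \frac{67}{15} - \frac{79}{15} e_{12}, and R ~R = \frac{2146}{45}, so R^-1 = ~R / (\frac{2146}{45}).
R v = \frac{208}{75} e_{1} - \frac{1046}{75} e_{2}
Answer: -\frac{34349}{26825} e_{1} - \frac{43257}{26825} e_{2}


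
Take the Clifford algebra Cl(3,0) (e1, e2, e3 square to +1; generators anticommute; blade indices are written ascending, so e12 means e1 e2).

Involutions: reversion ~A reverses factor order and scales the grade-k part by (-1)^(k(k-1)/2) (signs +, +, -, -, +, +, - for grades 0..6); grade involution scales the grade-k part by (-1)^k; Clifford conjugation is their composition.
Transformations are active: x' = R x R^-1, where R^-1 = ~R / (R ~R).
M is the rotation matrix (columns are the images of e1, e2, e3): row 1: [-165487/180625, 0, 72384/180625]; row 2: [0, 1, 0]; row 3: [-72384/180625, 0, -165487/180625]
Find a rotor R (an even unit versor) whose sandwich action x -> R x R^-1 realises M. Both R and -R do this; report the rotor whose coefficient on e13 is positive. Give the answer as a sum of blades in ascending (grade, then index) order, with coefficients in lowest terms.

Method: write R = a + b12*e12 + b13*e13 + b23*e23 with a^2 + b12^2 + b13^2 + b23^2 = 1 (so R^-1 = ~R). Expanding the columns R e_j ~R gives tr M = 4a^2 - 1 and, from the antisymmetric part, M21 - M12 = -4a*b12, M13 - M31 = 4a*b13, M32 - M23 = -4a*b23.
Here tr M = -150349/180625, so a^2 = (1 + tr M)/4 = 7569/180625 and a = ±87/425. Taking a = 87/425: M21 - M12 = 0, M13 - M31 = 144768/180625, M32 - M23 = 0, giving b12 = 0, b13 = 416/425, b23 = 0, i.e. R = 87/425 + 416/425*e13.
Its e13 coefficient is already positive.
Answer: 87/425 + 416/425*e13. Uniqueness: Spin(3) -> SO(3) maps R and -R to the same rotation of trace -150349/180625; fixing the sign of the e13 coefficient removes the ambiguity.


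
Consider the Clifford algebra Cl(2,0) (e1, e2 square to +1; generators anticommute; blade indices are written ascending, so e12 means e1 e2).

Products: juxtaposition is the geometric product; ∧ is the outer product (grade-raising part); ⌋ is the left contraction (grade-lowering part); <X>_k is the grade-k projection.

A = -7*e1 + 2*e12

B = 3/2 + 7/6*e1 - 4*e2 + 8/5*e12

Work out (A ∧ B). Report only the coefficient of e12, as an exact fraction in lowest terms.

step 1: -21/2*e1 + 31*e12
Answer: 31


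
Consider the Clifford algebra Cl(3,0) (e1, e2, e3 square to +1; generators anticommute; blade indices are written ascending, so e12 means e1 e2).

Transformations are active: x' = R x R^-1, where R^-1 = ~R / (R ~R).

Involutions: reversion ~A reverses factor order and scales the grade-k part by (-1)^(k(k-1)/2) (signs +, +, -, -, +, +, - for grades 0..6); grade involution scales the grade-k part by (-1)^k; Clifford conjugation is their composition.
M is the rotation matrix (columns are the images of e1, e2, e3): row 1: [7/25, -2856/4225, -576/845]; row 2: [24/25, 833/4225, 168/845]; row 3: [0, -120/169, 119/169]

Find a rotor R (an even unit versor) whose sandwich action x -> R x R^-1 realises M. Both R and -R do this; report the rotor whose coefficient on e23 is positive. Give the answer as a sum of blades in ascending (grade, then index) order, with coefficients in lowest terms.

Method: write R = a + b12*e12 + b13*e13 + b23*e23 with a^2 + b12^2 + b13^2 + b23^2 = 1 (so R^-1 = ~R). Expanding the columns R e_j ~R gives tr M = 4a^2 - 1 and, from the antisymmetric part, M21 - M12 = -4a*b12, M13 - M31 = 4a*b13, M32 - M23 = -4a*b23.
Here tr M = 4991/4225, so a^2 = (1 + tr M)/4 = 2304/4225 and a = ±48/65. Taking a = 48/65: M21 - M12 = 6912/4225, M13 - M31 = -576/845, M32 - M23 = -768/845, giving b12 = -36/65, b13 = -3/13, b23 = 4/13, i.e. R = 48/65 - 36/65*e12 - 3/13*e13 + 4/13*e23.
Its e23 coefficient is already positive.
Answer: 48/65 - 36/65*e12 - 3/13*e13 + 4/13*e23. Key observation: the double cover Spin(3) -> SO(3) sends R and -R to the same matrix (trace 4991/4225 here), so the stated sign of the e23 coefficient is what selects one sheet.


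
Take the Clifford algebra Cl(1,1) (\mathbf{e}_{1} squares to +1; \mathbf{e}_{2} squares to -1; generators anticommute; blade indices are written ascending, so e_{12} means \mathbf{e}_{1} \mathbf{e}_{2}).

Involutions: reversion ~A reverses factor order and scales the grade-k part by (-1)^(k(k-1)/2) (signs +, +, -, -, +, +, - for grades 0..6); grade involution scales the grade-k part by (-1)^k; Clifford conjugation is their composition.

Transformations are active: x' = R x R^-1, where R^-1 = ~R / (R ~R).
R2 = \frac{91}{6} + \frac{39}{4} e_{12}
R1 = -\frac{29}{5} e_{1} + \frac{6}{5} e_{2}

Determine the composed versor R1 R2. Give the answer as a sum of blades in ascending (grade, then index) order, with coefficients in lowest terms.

Distribute over the terms of R1 (each basis-blade product reordered to ascending indices, repeated generators contracted through their squares):
(-\frac{29}{5} e_{1}) R2 = -\frac{2639}{30} e_{1} - \frac{1131}{20} e_{2}
(\frac{6}{5} e_{2}) R2 = \frac{117}{10} e_{1} + \frac{91}{5} e_{2}
Summing the partial products and collecting blades:
Answer: -\frac{1144}{15} e_{1} - \frac{767}{20} e_{2}


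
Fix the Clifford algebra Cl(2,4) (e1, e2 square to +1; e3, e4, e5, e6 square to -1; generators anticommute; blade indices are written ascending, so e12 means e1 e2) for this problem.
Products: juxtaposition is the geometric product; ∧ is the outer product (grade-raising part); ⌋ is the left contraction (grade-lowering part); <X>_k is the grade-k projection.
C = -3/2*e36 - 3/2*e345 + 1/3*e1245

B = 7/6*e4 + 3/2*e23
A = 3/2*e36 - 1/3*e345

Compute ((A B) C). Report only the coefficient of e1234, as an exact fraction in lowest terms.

step 1: 9/4*e26 - 7/18*e35 - 1/2*e245 - 7/4*e346
step 2: -1/6*e1 + 77/24*e4 - 33/8*e23 + 77/24*e56 - 7/54*e1234 - 3/4*e1456 + 7/12*e12356 + 33/8*e23456
Answer: -7/54


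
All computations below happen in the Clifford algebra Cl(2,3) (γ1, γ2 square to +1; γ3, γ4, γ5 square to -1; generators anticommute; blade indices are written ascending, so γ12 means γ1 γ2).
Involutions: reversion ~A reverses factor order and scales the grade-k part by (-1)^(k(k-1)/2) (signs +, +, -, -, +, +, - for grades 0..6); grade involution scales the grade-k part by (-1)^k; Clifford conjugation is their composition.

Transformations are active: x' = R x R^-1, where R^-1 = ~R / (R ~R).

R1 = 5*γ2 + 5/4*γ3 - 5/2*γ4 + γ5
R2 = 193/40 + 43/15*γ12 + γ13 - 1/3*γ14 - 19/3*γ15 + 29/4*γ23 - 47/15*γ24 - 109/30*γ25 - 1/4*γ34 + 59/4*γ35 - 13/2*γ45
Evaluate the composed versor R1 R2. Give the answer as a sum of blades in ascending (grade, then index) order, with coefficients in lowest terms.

Distribute over the terms of R1 (each basis-blade product reordered to ascending indices, repeated generators contracted through their squares):
(5*γ2) R2 = -43/3*γ1 + 193/8*γ2 + 145/4*γ3 - 47/3*γ4 - 109/6*γ5 - 5*γ123 + 5/3*γ124 + 95/3*γ125 - 5/4*γ234 + 295/4*γ235 - 65/2*γ245
(5/4*γ3) R2 = 5/4*γ1 + 145/16*γ2 + 193/32*γ3 + 5/16*γ4 - 295/16*γ5 + 43/12*γ123 + 5/12*γ134 + 95/12*γ135 + 47/12*γ234 + 109/24*γ235 - 65/8*γ345
(-5/2*γ4) R2 = 5/6*γ1 + 47/6*γ2 + 5/8*γ3 - 193/16*γ4 - 65/4*γ5 - 43/6*γ124 - 5/2*γ134 - 95/6*γ145 - 145/8*γ234 - 109/12*γ245 + 295/8*γ345
(γ5) R2 = -19/3*γ1 - 109/30*γ2 + 59/4*γ3 - 13/2*γ4 + 193/40*γ5 + 43/15*γ125 + γ135 - 1/3*γ145 + 29/4*γ235 - 47/15*γ245 - 1/4*γ345
Summing the partial products and collecting blades:
Answer: -223/12*γ1 + 2991/80*γ2 + 1845/32*γ3 - 407/12*γ4 - 11527/240*γ5 - 17/12*γ123 - 11/2*γ124 + 518/15*γ125 - 25/12*γ134 + 107/12*γ135 - 97/6*γ145 - 371/24*γ234 + 2053/24*γ235 - 2683/60*γ245 + 57/2*γ345


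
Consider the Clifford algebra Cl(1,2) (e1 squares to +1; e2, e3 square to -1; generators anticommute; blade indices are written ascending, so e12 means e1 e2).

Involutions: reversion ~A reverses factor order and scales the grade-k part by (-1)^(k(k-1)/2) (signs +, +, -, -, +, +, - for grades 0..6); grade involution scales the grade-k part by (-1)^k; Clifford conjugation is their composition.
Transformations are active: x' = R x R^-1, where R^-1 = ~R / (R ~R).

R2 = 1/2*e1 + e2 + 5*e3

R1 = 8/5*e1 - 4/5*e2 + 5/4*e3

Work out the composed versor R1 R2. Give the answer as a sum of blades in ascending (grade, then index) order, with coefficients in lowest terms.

Distribute over the terms of R1 (each basis-blade product reordered to ascending indices, repeated generators contracted through their squares):
(8/5*e1) R2 = 4/5 + 8/5*e12 + 8*e13
(-4/5*e2) R2 = 4/5 + 2/5*e12 - 4*e23
(5/4*e3) R2 = -25/4 - 5/8*e13 - 5/4*e23
Summing the partial products and collecting blades:
Answer: -93/20 + 2*e12 + 59/8*e13 - 21/4*e23


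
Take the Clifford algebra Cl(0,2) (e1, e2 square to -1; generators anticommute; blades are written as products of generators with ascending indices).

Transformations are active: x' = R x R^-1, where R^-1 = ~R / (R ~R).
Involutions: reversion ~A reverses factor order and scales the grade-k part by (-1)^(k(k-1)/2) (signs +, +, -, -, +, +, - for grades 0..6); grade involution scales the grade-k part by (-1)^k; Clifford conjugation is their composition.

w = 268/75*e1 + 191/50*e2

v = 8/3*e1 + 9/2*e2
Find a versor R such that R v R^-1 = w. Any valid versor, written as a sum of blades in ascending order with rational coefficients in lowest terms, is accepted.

Equal squares first: v^2 = w^2 = -985/36. Then v + w = 156/25*e1 + 208/25*e2 is a versor taking v to w, provided it is invertible.
Answer: 156/25*e1 + 208/25*e2


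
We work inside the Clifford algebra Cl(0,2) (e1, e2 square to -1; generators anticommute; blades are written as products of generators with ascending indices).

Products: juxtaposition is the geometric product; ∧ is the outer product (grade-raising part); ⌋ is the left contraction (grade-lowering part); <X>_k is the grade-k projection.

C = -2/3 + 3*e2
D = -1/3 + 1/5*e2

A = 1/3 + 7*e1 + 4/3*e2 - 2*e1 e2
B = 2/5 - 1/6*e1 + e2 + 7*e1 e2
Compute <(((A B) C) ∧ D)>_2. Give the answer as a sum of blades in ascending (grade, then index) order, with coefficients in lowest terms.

step 1: 419/30 + 1267/90*e1 - 239/5*e2 + 394/45*e1 e2
step 2: 6034/45 - 4813/135*e1 + 2213/30*e2 + 9827/270*e1 e2
step 3: -6034/135 + 4813/405*e1 + 1003/450*e2 - 78013/4050*e1 e2
step 4: -78013/4050*e1 e2
Answer: -78013/4050*e1 e2


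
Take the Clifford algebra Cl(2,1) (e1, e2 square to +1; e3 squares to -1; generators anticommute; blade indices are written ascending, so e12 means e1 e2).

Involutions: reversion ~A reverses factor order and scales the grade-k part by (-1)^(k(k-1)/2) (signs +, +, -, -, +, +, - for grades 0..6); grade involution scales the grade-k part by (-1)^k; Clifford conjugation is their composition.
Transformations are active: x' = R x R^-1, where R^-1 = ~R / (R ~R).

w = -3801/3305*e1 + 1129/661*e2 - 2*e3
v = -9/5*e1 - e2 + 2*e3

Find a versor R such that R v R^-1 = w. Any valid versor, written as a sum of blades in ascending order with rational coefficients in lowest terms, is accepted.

R = v + w = -1950/661*e1 + 468/661*e2 works: the equal norms (6/25) guarantee its sandwich swaps v into w.
Answer: -1950/661*e1 + 468/661*e2


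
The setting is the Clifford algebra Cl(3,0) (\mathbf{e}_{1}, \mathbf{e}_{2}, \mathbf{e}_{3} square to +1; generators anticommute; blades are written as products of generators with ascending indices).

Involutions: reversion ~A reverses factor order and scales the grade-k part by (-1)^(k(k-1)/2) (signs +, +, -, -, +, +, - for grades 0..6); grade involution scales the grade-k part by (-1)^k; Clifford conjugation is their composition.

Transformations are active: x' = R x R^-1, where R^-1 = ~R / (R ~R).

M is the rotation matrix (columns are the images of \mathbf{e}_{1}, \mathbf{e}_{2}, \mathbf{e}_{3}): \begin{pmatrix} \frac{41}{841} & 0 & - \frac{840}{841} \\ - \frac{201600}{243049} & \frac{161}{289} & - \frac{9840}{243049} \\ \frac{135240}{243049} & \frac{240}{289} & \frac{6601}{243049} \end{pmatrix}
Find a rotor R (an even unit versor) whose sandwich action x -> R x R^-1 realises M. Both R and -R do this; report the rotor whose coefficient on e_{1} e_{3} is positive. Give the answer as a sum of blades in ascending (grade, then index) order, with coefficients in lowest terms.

Method: write R = a + b12*e_{1} e_{2} + b13*e_{1} e_{3} + b23*e_{2} e_{3} with a^2 + b12^2 + b13^2 + b23^2 = 1 (so R^-1 = ~R). Expanding the columns R e_j ~R gives tr M = 4a^2 - 1 and, from the antisymmetric part, M21 - M12 = -4a*b12, M13 - M31 = 4a*b13, M32 - M23 = -4a*b23.
Here tr M = \frac{153851}{243049}, so a^2 = (1 + tr M)/4 = \frac{99225}{243049} and a = ±\frac{315}{493}. Taking a = \frac{315}{493}: M21 - M12 = -\frac{201600}{243049}, M13 - M31 = -\frac{378000}{243049}, M32 - M23 = \frac{211680}{243049}, giving b12 = \frac{160}{493}, b13 = -\frac{300}{493}, b23 = -\frac{168}{493}, i.e. R = \frac{315}{493} + \frac{160}{493} e_{1} e_{2} - \frac{300}{493} e_{1} e_{3} - \frac{168}{493} e_{2} e_{3}.
Its e_{1} e_{3} coefficient is negative, so report the other preimage -R.
Answer: -\frac{315}{493} - \frac{160}{493} e_{1} e_{2} + \frac{300}{493} e_{1} e_{3} + \frac{168}{493} e_{2} e_{3}. Sheet selection: the two-to-one cover makes ±R indistinguishable at the matrix level (trace \frac{153851}{243049}), so uniqueness comes from the required sign on e_{1} e_{3}.
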